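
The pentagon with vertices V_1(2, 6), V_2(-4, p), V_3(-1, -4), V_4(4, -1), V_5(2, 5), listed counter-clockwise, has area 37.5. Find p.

-2

The doubled signed area Σ (x_i y_{i+1} − x_{i+1} y_i) is linear in p.
With p=0 it equals 81; the coefficient of p is 3 (from the two edges through V_2).
So 3·p + 81 = 2·37.5 = 75 ⇒ p = -2.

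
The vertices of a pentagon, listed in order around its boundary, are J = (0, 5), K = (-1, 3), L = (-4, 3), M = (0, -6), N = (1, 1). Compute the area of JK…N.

Σ = (5) + (9) + (24) + (6) + (5) = 49
Area = |Σ|/2 = 24.5.

24.5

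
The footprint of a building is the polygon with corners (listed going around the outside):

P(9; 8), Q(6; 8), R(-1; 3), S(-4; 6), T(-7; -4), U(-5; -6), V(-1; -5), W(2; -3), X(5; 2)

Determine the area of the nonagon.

Apply the shoelace (surveyor's) formula: 2A = Σ (x_i·y_{i+1} − x_{i+1}·y_i), indices taken mod 9.
P→Q: (9)(8) − (6)(8) = 24
Q→R: (6)(3) − (-1)(8) = 26
R→S: (-1)(6) − (-4)(3) = 6
S→T: (-4)(-4) − (-7)(6) = 58
T→U: (-7)(-6) − (-5)(-4) = 22
U→V: (-5)(-5) − (-1)(-6) = 19
V→W: (-1)(-3) − (2)(-5) = 13
W→X: (2)(2) − (5)(-3) = 19
X→P: (5)(8) − (9)(2) = 22
Σ = 209
Area = |Σ|/2 = 104.5.

104.5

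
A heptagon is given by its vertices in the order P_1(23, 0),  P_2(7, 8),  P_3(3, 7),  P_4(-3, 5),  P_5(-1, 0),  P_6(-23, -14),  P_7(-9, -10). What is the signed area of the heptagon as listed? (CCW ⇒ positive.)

299

Apply the shoelace (surveyor's) formula: 2A = Σ (x_i·y_{i+1} − x_{i+1}·y_i), indices taken mod 7.
Cross-terms: 184, 25, 36, 5, 14, 104, 230  ⇒  Σ = 598
Signed area = Σ/2 = 299 (positive ⇒ counter-clockwise traversal).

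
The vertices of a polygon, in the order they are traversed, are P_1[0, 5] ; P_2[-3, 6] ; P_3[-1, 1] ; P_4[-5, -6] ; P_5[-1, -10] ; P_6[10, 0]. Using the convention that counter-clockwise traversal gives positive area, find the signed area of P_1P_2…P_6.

111.5

Cross-terms: 15, 3, 11, 44, 100, 50  ⇒  Σ = 223
Signed area = Σ/2 = 111.5 (positive ⇒ counter-clockwise traversal).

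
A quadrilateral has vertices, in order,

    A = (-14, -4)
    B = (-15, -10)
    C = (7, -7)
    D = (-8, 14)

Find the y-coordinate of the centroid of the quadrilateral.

-169/175

Apply the surveyor's formula. First the cross-terms c_i = x_i·y_{i+1} − x_{i+1}·y_i:
  80, 175, 42, 228  ⇒  2A = 525, A = 262.5.
Then Σ (y_i + y_{i+1})·c_i = -1521, so ȳ = -1521 / (6·262.5) = -169/175.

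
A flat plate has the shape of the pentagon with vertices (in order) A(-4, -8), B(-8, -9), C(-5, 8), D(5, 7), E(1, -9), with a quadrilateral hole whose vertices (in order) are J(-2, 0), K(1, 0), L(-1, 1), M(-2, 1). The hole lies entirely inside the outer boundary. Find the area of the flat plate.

152

Outer boundary:
Apply the shoelace (surveyor's) formula: 2A = Σ (x_i·y_{i+1} − x_{i+1}·y_i), indices taken mod 5.
Σ = (-28) + (-109) + (-75) + (-52) + (-44) = -308
Area = |Σ|/2 = 154.
Hole:
Apply Gauss's area formula: 2A = Σ (x_i·y_{i+1} − x_{i+1}·y_i), indices taken mod 4.
Cross-terms: 0, 1, 1, 2  ⇒  Σ = 4
Area = |Σ|/2 = 2.
Net area = 154 − 2 = 152.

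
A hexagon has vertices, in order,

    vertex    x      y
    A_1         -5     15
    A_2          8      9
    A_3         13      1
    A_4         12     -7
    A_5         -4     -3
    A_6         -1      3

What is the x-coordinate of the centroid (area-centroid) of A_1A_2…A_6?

161/38

Apply the shoelace (surveyor's) formula. First the cross-terms c_i = x_i·y_{i+1} − x_{i+1}·y_i:
  -165, -109, -103, -64, -15, 0  ⇒  2A = -456, A = -228.
Then Σ (x_i + x_{i+1})·c_i = -5796, so x̄ = -5796 / (6·(-228)) = 161/38.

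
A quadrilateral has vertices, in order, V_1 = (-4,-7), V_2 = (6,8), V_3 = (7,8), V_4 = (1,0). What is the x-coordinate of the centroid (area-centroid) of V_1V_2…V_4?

Apply the shoelace (surveyor's) formula. First the cross-terms c_i = x_i·y_{i+1} − x_{i+1}·y_i:
  10, -8, -8, -7  ⇒  2A = -13, A = -6.5.
Then Σ (x_i + x_{i+1})·c_i = -127, so x̄ = -127 / (6·(-6.5)) = 127/39.

127/39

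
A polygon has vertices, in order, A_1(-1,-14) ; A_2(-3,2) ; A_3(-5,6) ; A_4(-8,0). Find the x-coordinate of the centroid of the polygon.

Apply the shoelace formula. First the cross-terms c_i = x_i·y_{i+1} − x_{i+1}·y_i:
  -44, -8, 48, 112  ⇒  2A = 108, A = 54.
Then Σ (x_i + x_{i+1})·c_i = -1392, so x̄ = -1392 / (6·54) = -116/27.

-116/27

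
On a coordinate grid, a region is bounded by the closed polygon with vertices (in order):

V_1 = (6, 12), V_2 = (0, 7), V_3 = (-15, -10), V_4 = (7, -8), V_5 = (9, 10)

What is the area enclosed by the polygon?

Σ = (42) + (105) + (190) + (142) + (48) = 527
Area = |Σ|/2 = 263.5.

263.5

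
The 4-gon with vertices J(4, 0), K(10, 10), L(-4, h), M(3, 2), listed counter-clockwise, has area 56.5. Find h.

7

Write out the shoelace sum; only the two edges meeting at L involve h:
2·Area = [(10·h − (-4)·10) + ((-4)·2 − 3·h)] + 32
       = 7·h + 64 = 113
⇒ h = 7.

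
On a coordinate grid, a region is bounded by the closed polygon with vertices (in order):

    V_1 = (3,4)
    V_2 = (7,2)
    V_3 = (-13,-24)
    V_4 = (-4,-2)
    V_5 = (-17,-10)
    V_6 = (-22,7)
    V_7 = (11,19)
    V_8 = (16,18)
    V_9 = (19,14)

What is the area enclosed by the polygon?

Apply the shoelace formula: 2A = Σ (x_i·y_{i+1} − x_{i+1}·y_i), indices taken mod 9.
V_1→V_2: (3)(2) − (7)(4) = -22
V_2→V_3: (7)(-24) − (-13)(2) = -142
V_3→V_4: (-13)(-2) − (-4)(-24) = -70
V_4→V_5: (-4)(-10) − (-17)(-2) = 6
V_5→V_6: (-17)(7) − (-22)(-10) = -339
V_6→V_7: (-22)(19) − (11)(7) = -495
V_7→V_8: (11)(18) − (16)(19) = -106
V_8→V_9: (16)(14) − (19)(18) = -118
V_9→V_1: (19)(4) − (3)(14) = 34
Σ = -1252
Area = |Σ|/2 = 626.

626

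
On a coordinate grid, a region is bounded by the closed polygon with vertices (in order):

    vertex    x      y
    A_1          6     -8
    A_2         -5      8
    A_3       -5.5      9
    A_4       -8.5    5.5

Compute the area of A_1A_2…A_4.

Apply the shoelace (surveyor's) formula: 2A = Σ (x_i·y_{i+1} − x_{i+1}·y_i), indices taken mod 4.
Σ = (8) + (-1) + (46.25) + (35) = 88.25
Area = |Σ|/2 = 44.125.

44.125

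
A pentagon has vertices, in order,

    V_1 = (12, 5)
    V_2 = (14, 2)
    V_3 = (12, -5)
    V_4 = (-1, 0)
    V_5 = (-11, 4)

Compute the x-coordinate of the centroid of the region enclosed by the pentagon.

Apply the shoelace (surveyor's) formula. First the cross-terms c_i = x_i·y_{i+1} − x_{i+1}·y_i:
  -46, -94, -5, -4, -103  ⇒  2A = -252, A = -126.
Then Σ (x_i + x_{i+1})·c_i = -3750, so x̄ = -3750 / (6·(-126)) = 625/126.

625/126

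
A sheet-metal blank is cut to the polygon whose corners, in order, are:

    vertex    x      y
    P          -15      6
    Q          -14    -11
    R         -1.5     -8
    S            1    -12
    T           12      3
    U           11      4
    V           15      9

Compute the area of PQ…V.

398.25

P→Q: (-15)(-11) − (-14)(6) = 249
Q→R: (-14)(-8) − (-1.5)(-11) = 95.5
R→S: (-1.5)(-12) − (1)(-8) = 26
S→T: (1)(3) − (12)(-12) = 147
T→U: (12)(4) − (11)(3) = 15
U→V: (11)(9) − (15)(4) = 39
V→P: (15)(6) − (-15)(9) = 225
Σ = 796.5
Area = |Σ|/2 = 398.25.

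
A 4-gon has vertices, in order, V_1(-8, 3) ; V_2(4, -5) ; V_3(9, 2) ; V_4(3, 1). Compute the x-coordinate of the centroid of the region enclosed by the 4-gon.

176/101

Apply Gauss's area formula. First the cross-terms c_i = x_i·y_{i+1} − x_{i+1}·y_i:
  28, 53, 3, 17  ⇒  2A = 101, A = 50.5.
Then Σ (x_i + x_{i+1})·c_i = 528, so x̄ = 528 / (6·50.5) = 176/101.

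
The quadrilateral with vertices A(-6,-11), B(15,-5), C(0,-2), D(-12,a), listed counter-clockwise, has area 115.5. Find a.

-7

Write out the shoelace sum; only the two edges meeting at D involve a:
2·Area = [(0·a − (-12)·(-2)) + ((-12)·(-11) − (-6)·a)] + 165
       = 6·a + 273 = 231
⇒ a = -7.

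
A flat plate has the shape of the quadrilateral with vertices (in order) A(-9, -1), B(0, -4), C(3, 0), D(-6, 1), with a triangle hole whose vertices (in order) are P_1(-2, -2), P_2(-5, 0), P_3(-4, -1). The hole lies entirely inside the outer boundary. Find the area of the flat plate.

Outer boundary:
Apply the surveyor's formula: 2A = Σ (x_i·y_{i+1} − x_{i+1}·y_i), indices taken mod 4.
Cross-terms: 36, 12, 3, 15  ⇒  Σ = 66
Area = |Σ|/2 = 33.
Hole:
Apply the shoelace formula: 2A = Σ (x_i·y_{i+1} − x_{i+1}·y_i), indices taken mod 3.
P_1→P_2: (-2)(0) − (-5)(-2) = -10
P_2→P_3: (-5)(-1) − (-4)(0) = 5
P_3→P_1: (-4)(-2) − (-2)(-1) = 6
Σ = 1
Area = |Σ|/2 = 0.5.
Net area = 33 − 0.5 = 32.5.

32.5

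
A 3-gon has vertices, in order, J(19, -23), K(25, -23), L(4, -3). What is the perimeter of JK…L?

|JK| = √((6)² + (0)²) = √36 = 6
|KL| = √((-21)² + (20)²) = √841 = 29
|LJ| = √((15)² + (-20)²) = √625 = 25
Perimeter = 6 + 29 + 25 = 60.

60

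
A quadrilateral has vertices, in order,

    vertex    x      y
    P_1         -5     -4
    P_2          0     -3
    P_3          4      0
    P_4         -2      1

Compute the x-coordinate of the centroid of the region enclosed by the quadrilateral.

-5/6

Apply the surveyor's formula. First the cross-terms c_i = x_i·y_{i+1} − x_{i+1}·y_i:
  15, 12, 4, 13  ⇒  2A = 44, A = 22.
Then Σ (x_i + x_{i+1})·c_i = -110, so x̄ = -110 / (6·22) = -5/6.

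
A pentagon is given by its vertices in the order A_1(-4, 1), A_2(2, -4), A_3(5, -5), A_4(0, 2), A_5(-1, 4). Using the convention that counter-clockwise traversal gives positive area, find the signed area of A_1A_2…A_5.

25.5

Σ = (14) + (10) + (10) + (2) + (15) = 51
Signed area = Σ/2 = 25.5 (positive ⇒ counter-clockwise traversal).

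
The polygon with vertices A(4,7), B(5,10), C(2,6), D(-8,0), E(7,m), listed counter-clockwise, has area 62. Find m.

Write out the shoelace sum; only the two edges meeting at E involve m:
2·Area = [((-8)·m − 7·0) + (7·7 − 4·m)] + 63
       = -12·m + 112 = 124
⇒ m = -1.

-1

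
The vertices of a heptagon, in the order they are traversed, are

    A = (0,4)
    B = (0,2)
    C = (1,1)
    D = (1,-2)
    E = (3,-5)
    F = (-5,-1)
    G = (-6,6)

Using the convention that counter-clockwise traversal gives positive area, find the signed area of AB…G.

Apply the shoelace formula: 2A = Σ (x_i·y_{i+1} − x_{i+1}·y_i), indices taken mod 7.
Cross-terms: 0, -2, -3, 1, -28, -36, -24  ⇒  Σ = -92
Signed area = Σ/2 = -46 (negative ⇒ clockwise traversal).

-46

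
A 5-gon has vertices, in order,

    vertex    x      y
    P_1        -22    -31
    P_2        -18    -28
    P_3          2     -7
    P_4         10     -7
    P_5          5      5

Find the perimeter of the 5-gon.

|P_1P_2| = √((4)² + (3)²) = √25 = 5
|P_2P_3| = √((20)² + (21)²) = √841 = 29
|P_3P_4| = √((8)² + (0)²) = √64 = 8
|P_4P_5| = √((-5)² + (12)²) = √169 = 13
|P_5P_1| = √((-27)² + (-36)²) = √2025 = 45
Perimeter = 5 + 29 + 8 + 13 + 45 = 100.

100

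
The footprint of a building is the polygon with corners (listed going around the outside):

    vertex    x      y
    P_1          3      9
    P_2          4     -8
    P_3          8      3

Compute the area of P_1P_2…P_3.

Apply the surveyor's formula: 2A = Σ (x_i·y_{i+1} − x_{i+1}·y_i), indices taken mod 3.
Σ = (-60) + (76) + (63) = 79
Area = |Σ|/2 = 39.5.

39.5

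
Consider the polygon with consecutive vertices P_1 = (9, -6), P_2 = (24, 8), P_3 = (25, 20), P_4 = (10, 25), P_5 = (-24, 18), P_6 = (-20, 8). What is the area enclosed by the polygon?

958.5

Apply the shoelace formula: 2A = Σ (x_i·y_{i+1} − x_{i+1}·y_i), indices taken mod 6.
Σ = (216) + (280) + (425) + (780) + (168) + (48) = 1917
Area = |Σ|/2 = 958.5.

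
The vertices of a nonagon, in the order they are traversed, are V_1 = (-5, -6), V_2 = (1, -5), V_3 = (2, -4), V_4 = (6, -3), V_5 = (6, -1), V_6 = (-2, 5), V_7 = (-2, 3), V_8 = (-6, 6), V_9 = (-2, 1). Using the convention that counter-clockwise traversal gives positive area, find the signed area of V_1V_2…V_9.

64

Apply the shoelace formula: 2A = Σ (x_i·y_{i+1} − x_{i+1}·y_i), indices taken mod 9.
Σ = (31) + (6) + (18) + (12) + (28) + (4) + (6) + (6) + (17) = 128
Signed area = Σ/2 = 64 (positive ⇒ counter-clockwise traversal).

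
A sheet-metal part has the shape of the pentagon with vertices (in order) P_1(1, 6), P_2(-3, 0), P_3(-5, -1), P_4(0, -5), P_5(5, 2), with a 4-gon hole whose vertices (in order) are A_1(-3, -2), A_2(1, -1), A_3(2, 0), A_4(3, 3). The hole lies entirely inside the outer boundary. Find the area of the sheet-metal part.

41.5

Outer boundary:
Σ = (18) + (3) + (25) + (25) + (28) = 99
Area = |Σ|/2 = 49.5.
Hole:
Apply Gauss's area formula: 2A = Σ (x_i·y_{i+1} − x_{i+1}·y_i), indices taken mod 4.
Cross-terms: 5, 2, 6, 3  ⇒  Σ = 16
Area = |Σ|/2 = 8.
Net area = 49.5 − 8 = 41.5.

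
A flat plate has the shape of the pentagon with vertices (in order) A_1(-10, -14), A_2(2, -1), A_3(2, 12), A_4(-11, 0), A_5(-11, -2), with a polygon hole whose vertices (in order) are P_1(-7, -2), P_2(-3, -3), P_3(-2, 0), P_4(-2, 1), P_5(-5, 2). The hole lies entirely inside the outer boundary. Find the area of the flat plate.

Outer boundary:
Apply the shoelace (surveyor's) formula: 2A = Σ (x_i·y_{i+1} − x_{i+1}·y_i), indices taken mod 5.
Σ = (38) + (26) + (132) + (22) + (134) = 352
Area = |Σ|/2 = 176.
Hole:
Apply the shoelace (surveyor's) formula: 2A = Σ (x_i·y_{i+1} − x_{i+1}·y_i), indices taken mod 5.
Cross-terms: 15, -6, -2, 1, 24  ⇒  Σ = 32
Area = |Σ|/2 = 16.
Net area = 176 − 16 = 160.

160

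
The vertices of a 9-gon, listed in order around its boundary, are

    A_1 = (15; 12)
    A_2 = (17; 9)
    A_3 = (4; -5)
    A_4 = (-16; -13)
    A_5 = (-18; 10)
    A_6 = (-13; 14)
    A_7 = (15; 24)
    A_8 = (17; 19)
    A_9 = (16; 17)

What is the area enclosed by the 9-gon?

Apply the shoelace formula: 2A = Σ (x_i·y_{i+1} − x_{i+1}·y_i), indices taken mod 9.
Cross-terms: -69, -121, -132, -394, -122, -522, -123, -15, -63  ⇒  Σ = -1561
Area = |Σ|/2 = 780.5.

780.5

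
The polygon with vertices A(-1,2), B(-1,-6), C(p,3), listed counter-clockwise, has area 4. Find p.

The doubled signed area Σ (x_i y_{i+1} − x_{i+1} y_i) is linear in p.
With p=0 it equals 8; the coefficient of p is 8 (from the two edges through C).
So 8·p + 8 = 2·4 = 8 ⇒ p = 0.

0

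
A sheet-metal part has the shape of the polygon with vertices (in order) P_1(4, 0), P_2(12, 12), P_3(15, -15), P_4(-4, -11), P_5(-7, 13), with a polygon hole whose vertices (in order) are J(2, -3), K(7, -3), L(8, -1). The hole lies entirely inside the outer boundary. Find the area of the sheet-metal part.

Outer boundary:
Apply the shoelace formula: 2A = Σ (x_i·y_{i+1} − x_{i+1}·y_i), indices taken mod 5.
Cross-terms: 48, -360, -225, -129, -52  ⇒  Σ = -718
Area = |Σ|/2 = 359.
Hole:
Apply the shoelace (surveyor's) formula: 2A = Σ (x_i·y_{i+1} − x_{i+1}·y_i), indices taken mod 3.
J→K: (2)(-3) − (7)(-3) = 15
K→L: (7)(-1) − (8)(-3) = 17
L→J: (8)(-3) − (2)(-1) = -22
Σ = 10
Area = |Σ|/2 = 5.
Net area = 359 − 5 = 354.

354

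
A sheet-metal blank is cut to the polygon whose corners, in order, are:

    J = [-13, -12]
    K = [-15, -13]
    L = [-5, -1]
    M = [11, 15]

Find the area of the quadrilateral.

Apply the surveyor's formula: 2A = Σ (x_i·y_{i+1} − x_{i+1}·y_i), indices taken mod 4.
Σ = (-11) + (-50) + (-64) + (63) = -62
Area = |Σ|/2 = 31.

31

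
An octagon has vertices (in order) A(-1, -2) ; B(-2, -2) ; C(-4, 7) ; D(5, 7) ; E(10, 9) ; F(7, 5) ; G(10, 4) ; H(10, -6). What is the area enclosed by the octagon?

136.5

Apply the shoelace (surveyor's) formula: 2A = Σ (x_i·y_{i+1} − x_{i+1}·y_i), indices taken mod 8.
A→B: (-1)(-2) − (-2)(-2) = -2
B→C: (-2)(7) − (-4)(-2) = -22
C→D: (-4)(7) − (5)(7) = -63
D→E: (5)(9) − (10)(7) = -25
E→F: (10)(5) − (7)(9) = -13
F→G: (7)(4) − (10)(5) = -22
G→H: (10)(-6) − (10)(4) = -100
H→A: (10)(-2) − (-1)(-6) = -26
Σ = -273
Area = |Σ|/2 = 136.5.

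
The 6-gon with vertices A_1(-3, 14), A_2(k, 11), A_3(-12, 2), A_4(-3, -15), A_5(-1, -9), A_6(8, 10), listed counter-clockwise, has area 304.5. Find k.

Write out the shoelace sum; only the two edges meeting at A_2 involve k:
2·Area = [((-3)·11 − k·14) + (k·2 − (-12)·11)] + 402
       = -12·k + 501 = 609
⇒ k = -9.

-9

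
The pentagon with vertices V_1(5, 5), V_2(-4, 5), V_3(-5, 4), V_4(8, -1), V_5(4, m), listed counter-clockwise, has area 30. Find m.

Write out the shoelace sum; only the two edges meeting at V_5 involve m:
2·Area = [(8·m − 4·(-1)) + (4·5 − 5·m)] + 27
       = 3·m + 51 = 60
⇒ m = 3.

3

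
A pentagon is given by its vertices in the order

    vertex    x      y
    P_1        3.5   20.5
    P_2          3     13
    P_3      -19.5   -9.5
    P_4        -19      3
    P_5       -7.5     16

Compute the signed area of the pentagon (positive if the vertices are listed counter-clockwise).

-260.625

Apply the shoelace formula: 2A = Σ (x_i·y_{i+1} − x_{i+1}·y_i), indices taken mod 5.
P_1→P_2: (3.5)(13) − (3)(20.5) = -16
P_2→P_3: (3)(-9.5) − (-19.5)(13) = 225
P_3→P_4: (-19.5)(3) − (-19)(-9.5) = -239
P_4→P_5: (-19)(16) − (-7.5)(3) = -281.5
P_5→P_1: (-7.5)(20.5) − (3.5)(16) = -209.75
Σ = -521.25
Signed area = Σ/2 = -260.625 (negative ⇒ clockwise traversal).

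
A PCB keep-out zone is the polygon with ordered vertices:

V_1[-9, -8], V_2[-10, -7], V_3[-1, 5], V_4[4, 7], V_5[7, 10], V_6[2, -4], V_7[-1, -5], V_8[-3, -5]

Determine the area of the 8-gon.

Apply the shoelace formula: 2A = Σ (x_i·y_{i+1} − x_{i+1}·y_i), indices taken mod 8.
Σ = (-17) + (-57) + (-27) + (-9) + (-48) + (-14) + (-10) + (-21) = -203
Area = |Σ|/2 = 101.5.

101.5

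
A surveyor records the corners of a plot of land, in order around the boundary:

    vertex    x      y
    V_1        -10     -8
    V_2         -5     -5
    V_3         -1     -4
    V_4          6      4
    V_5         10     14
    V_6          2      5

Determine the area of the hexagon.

Apply the surveyor's formula: 2A = Σ (x_i·y_{i+1} − x_{i+1}·y_i), indices taken mod 6.
Cross-terms: 10, 15, 20, 44, 22, 34  ⇒  Σ = 145
Area = |Σ|/2 = 72.5.

72.5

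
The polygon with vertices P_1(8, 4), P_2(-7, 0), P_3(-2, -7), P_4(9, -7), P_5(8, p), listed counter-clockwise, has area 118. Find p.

Write out the shoelace sum; only the two edges meeting at P_5 involve p:
2·Area = [(9·p − 8·(-7)) + (8·4 − 8·p)] + 154
       = 1·p + 242 = 236
⇒ p = -6.

-6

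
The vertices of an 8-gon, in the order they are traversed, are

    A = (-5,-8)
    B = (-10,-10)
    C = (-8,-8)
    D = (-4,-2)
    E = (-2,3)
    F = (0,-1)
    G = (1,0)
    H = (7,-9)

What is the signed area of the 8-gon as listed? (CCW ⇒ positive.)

-84.5

Σ = (-30) + (0) + (-16) + (-16) + (2) + (1) + (-9) + (-101) = -169
Signed area = Σ/2 = -84.5 (negative ⇒ clockwise traversal).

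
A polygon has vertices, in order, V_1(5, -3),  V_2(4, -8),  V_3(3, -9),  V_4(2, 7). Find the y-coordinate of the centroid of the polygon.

-15/7

Apply the surveyor's formula. First the cross-terms c_i = x_i·y_{i+1} − x_{i+1}·y_i:
  -28, -12, 39, -41  ⇒  2A = -42, A = -21.
Then Σ (y_i + y_{i+1})·c_i = 270, so ȳ = 270 / (6·(-21)) = -15/7.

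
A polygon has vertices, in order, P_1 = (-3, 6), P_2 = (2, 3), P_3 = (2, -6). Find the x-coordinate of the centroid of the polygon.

Apply the shoelace formula. First the cross-terms c_i = x_i·y_{i+1} − x_{i+1}·y_i:
  -21, -18, -6  ⇒  2A = -45, A = -22.5.
Then Σ (x_i + x_{i+1})·c_i = -45, so x̄ = -45 / (6·(-22.5)) = 1/3.

1/3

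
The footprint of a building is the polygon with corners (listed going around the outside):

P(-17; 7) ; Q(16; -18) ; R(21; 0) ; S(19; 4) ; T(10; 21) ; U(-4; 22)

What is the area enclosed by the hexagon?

Σ = (194) + (378) + (84) + (359) + (304) + (346) = 1665
Area = |Σ|/2 = 832.5.

832.5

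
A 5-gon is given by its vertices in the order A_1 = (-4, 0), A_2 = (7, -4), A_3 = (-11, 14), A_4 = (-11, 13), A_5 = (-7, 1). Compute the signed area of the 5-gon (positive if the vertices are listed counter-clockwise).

A_1→A_2: (-4)(-4) − (7)(0) = 16
A_2→A_3: (7)(14) − (-11)(-4) = 54
A_3→A_4: (-11)(13) − (-11)(14) = 11
A_4→A_5: (-11)(1) − (-7)(13) = 80
A_5→A_1: (-7)(0) − (-4)(1) = 4
Σ = 165
Signed area = Σ/2 = 82.5 (positive ⇒ counter-clockwise traversal).

82.5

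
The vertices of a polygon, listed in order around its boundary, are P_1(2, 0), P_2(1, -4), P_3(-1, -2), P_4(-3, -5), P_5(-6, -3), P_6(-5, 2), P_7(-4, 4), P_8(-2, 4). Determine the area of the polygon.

45.5

Apply Gauss's area formula: 2A = Σ (x_i·y_{i+1} − x_{i+1}·y_i), indices taken mod 8.
Σ = (-8) + (-6) + (-1) + (-21) + (-27) + (-12) + (-8) + (-8) = -91
Area = |Σ|/2 = 45.5.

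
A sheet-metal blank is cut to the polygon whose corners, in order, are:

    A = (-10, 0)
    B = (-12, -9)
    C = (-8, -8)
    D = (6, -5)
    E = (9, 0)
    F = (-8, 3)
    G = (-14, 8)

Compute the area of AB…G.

Cross-terms: 90, 24, 88, 45, 27, -22, 80  ⇒  Σ = 332
Area = |Σ|/2 = 166.

166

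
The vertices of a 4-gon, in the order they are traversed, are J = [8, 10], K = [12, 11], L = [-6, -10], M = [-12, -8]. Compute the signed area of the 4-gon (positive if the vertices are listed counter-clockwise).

-107

Σ = (-32) + (-54) + (-72) + (-56) = -214
Signed area = Σ/2 = -107 (negative ⇒ clockwise traversal).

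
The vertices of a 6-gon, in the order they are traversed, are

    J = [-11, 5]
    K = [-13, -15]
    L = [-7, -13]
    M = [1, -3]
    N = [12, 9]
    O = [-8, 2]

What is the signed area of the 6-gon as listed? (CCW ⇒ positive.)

Σ = (230) + (64) + (34) + (45) + (96) + (-18) = 451
Signed area = Σ/2 = 225.5 (positive ⇒ counter-clockwise traversal).

225.5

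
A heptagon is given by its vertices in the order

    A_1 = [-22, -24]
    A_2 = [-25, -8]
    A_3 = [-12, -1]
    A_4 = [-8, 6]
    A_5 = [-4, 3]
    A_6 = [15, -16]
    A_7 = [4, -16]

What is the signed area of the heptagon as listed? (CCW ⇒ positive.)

-590

Σ = (-424) + (-71) + (-80) + (0) + (19) + (-176) + (-448) = -1180
Signed area = Σ/2 = -590 (negative ⇒ clockwise traversal).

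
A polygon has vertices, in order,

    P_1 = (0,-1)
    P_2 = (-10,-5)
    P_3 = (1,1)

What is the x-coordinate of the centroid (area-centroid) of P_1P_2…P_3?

Apply Gauss's area formula. First the cross-terms c_i = x_i·y_{i+1} − x_{i+1}·y_i:
  -10, -5, -1  ⇒  2A = -16, A = -8.
Then Σ (x_i + x_{i+1})·c_i = 144, so x̄ = 144 / (6·(-8)) = -3.

-3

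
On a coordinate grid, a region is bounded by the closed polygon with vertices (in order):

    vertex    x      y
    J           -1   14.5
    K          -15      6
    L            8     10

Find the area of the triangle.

69.75

Apply the shoelace formula: 2A = Σ (x_i·y_{i+1} − x_{i+1}·y_i), indices taken mod 3.
J→K: (-1)(6) − (-15)(14.5) = 211.5
K→L: (-15)(10) − (8)(6) = -198
L→J: (8)(14.5) − (-1)(10) = 126
Σ = 139.5
Area = |Σ|/2 = 69.75.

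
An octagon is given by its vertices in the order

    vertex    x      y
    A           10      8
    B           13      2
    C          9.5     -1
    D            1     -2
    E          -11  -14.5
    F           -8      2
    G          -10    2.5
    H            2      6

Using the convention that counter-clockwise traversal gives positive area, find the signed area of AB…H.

Apply the shoelace (surveyor's) formula: 2A = Σ (x_i·y_{i+1} − x_{i+1}·y_i), indices taken mod 8.
Cross-terms: -84, -32, -18, -36.5, -138, 0, -65, -44  ⇒  Σ = -417.5
Signed area = Σ/2 = -208.75 (negative ⇒ clockwise traversal).

-208.75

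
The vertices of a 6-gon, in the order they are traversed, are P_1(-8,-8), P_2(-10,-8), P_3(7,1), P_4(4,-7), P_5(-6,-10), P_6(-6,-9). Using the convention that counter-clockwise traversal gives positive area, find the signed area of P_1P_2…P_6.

-67.5

Apply the shoelace formula: 2A = Σ (x_i·y_{i+1} − x_{i+1}·y_i), indices taken mod 6.
Cross-terms: -16, 46, -53, -82, -6, -24  ⇒  Σ = -135
Signed area = Σ/2 = -67.5 (negative ⇒ clockwise traversal).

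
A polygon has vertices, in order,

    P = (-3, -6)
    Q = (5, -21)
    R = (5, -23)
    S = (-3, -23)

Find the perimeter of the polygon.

|PQ| = √((8)² + (-15)²) = √289 = 17
|QR| = √((0)² + (-2)²) = √4 = 2
|RS| = √((-8)² + (0)²) = √64 = 8
|SP| = √((0)² + (17)²) = √289 = 17
Perimeter = 17 + 2 + 8 + 17 = 44.

44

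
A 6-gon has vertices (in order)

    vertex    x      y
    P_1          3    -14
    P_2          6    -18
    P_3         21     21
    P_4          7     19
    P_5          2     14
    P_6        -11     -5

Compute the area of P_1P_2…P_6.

579.5

Apply the shoelace formula: 2A = Σ (x_i·y_{i+1} − x_{i+1}·y_i), indices taken mod 6.
P_1→P_2: (3)(-18) − (6)(-14) = 30
P_2→P_3: (6)(21) − (21)(-18) = 504
P_3→P_4: (21)(19) − (7)(21) = 252
P_4→P_5: (7)(14) − (2)(19) = 60
P_5→P_6: (2)(-5) − (-11)(14) = 144
P_6→P_1: (-11)(-14) − (3)(-5) = 169
Σ = 1159
Area = |Σ|/2 = 579.5.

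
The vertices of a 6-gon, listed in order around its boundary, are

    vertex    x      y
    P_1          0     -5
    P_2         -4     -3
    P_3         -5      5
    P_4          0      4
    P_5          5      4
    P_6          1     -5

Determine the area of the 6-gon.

P_1→P_2: (0)(-3) − (-4)(-5) = -20
P_2→P_3: (-4)(5) − (-5)(-3) = -35
P_3→P_4: (-5)(4) − (0)(5) = -20
P_4→P_5: (0)(4) − (5)(4) = -20
P_5→P_6: (5)(-5) − (1)(4) = -29
P_6→P_1: (1)(-5) − (0)(-5) = -5
Σ = -129
Area = |Σ|/2 = 64.5.

64.5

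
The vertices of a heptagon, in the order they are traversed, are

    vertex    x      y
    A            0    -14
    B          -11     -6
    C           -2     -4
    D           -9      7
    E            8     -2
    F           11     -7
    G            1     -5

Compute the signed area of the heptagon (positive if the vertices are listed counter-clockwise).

Apply Gauss's area formula: 2A = Σ (x_i·y_{i+1} − x_{i+1}·y_i), indices taken mod 7.
A→B: (0)(-6) − (-11)(-14) = -154
B→C: (-11)(-4) − (-2)(-6) = 32
C→D: (-2)(7) − (-9)(-4) = -50
D→E: (-9)(-2) − (8)(7) = -38
E→F: (8)(-7) − (11)(-2) = -34
F→G: (11)(-5) − (1)(-7) = -48
G→A: (1)(-14) − (0)(-5) = -14
Σ = -306
Signed area = Σ/2 = -153 (negative ⇒ clockwise traversal).

-153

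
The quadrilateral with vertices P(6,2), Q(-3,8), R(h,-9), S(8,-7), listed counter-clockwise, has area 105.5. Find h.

0

Write out the shoelace sum; only the two edges meeting at R involve h:
2·Area = [((-3)·(-9) − h·8) + (h·(-7) − 8·(-9))] + 112
       = -15·h + 211 = 211
⇒ h = 0.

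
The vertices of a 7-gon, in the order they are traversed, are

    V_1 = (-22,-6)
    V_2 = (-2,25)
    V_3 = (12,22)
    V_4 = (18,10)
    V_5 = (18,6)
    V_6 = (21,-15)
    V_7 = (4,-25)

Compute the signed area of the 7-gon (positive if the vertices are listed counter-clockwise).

-1344.5

Σ = (-562) + (-344) + (-276) + (-72) + (-396) + (-465) + (-574) = -2689
Signed area = Σ/2 = -1344.5 (negative ⇒ clockwise traversal).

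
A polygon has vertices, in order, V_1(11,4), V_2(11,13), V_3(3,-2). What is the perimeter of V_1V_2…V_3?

36

|V_1V_2| = √((0)² + (9)²) = √81 = 9
|V_2V_3| = √((-8)² + (-15)²) = √289 = 17
|V_3V_1| = √((8)² + (6)²) = √100 = 10
Perimeter = 9 + 17 + 10 = 36.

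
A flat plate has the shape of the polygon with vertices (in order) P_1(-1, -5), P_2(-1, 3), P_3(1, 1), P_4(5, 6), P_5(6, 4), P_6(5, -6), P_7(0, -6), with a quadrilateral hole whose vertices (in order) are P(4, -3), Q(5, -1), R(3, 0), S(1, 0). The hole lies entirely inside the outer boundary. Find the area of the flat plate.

54

Outer boundary:
Apply the shoelace formula: 2A = Σ (x_i·y_{i+1} − x_{i+1}·y_i), indices taken mod 7.
Σ = (-8) + (-4) + (1) + (-16) + (-56) + (-30) + (-6) = -119
Area = |Σ|/2 = 59.5.
Hole:
Cross-terms: 11, 3, 0, -3  ⇒  Σ = 11
Area = |Σ|/2 = 5.5.
Net area = 59.5 − 5.5 = 54.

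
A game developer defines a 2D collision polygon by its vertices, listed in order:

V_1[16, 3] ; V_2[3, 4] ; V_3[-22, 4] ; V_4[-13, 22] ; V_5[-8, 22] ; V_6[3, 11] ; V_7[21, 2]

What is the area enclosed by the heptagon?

Cross-terms: 55, 100, -432, -110, -154, -225, 31  ⇒  Σ = -735
Area = |Σ|/2 = 367.5.

367.5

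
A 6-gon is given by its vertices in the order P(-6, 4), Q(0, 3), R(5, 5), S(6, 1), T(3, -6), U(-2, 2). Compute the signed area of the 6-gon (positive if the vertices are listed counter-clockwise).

Σ = (-18) + (-15) + (-25) + (-39) + (-6) + (4) = -99
Signed area = Σ/2 = -49.5 (negative ⇒ clockwise traversal).

-49.5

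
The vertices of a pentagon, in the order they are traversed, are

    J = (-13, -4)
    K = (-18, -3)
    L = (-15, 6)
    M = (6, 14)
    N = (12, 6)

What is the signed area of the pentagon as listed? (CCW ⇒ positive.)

-267

Apply the surveyor's formula: 2A = Σ (x_i·y_{i+1} − x_{i+1}·y_i), indices taken mod 5.
J→K: (-13)(-3) − (-18)(-4) = -33
K→L: (-18)(6) − (-15)(-3) = -153
L→M: (-15)(14) − (6)(6) = -246
M→N: (6)(6) − (12)(14) = -132
N→J: (12)(-4) − (-13)(6) = 30
Σ = -534
Signed area = Σ/2 = -267 (negative ⇒ clockwise traversal).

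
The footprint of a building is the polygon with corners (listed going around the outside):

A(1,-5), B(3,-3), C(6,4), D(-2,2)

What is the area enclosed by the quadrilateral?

Apply the shoelace formula: 2A = Σ (x_i·y_{i+1} − x_{i+1}·y_i), indices taken mod 4.
A→B: (1)(-3) − (3)(-5) = 12
B→C: (3)(4) − (6)(-3) = 30
C→D: (6)(2) − (-2)(4) = 20
D→A: (-2)(-5) − (1)(2) = 8
Σ = 70
Area = |Σ|/2 = 35.

35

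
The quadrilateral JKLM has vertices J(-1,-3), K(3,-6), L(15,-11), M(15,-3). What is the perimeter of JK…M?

|JK| = √((4)² + (-3)²) = √25 = 5
|KL| = √((12)² + (-5)²) = √169 = 13
|LM| = √((0)² + (8)²) = √64 = 8
|MJ| = √((-16)² + (0)²) = √256 = 16
Perimeter = 5 + 13 + 8 + 16 = 42.

42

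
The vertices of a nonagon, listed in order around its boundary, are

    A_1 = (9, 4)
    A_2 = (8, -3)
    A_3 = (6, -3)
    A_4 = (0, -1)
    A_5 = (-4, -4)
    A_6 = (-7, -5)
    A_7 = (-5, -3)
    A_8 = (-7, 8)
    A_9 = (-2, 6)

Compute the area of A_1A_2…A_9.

118

Apply the shoelace formula: 2A = Σ (x_i·y_{i+1} − x_{i+1}·y_i), indices taken mod 9.
Cross-terms: -59, -6, -6, -4, -8, -4, -61, -26, -62  ⇒  Σ = -236
Area = |Σ|/2 = 118.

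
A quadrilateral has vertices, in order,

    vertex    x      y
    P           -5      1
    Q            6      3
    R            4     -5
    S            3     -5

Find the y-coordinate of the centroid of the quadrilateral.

Apply Gauss's area formula. First the cross-terms c_i = x_i·y_{i+1} − x_{i+1}·y_i:
  -21, -42, -5, -22  ⇒  2A = -90, A = -45.
Then Σ (y_i + y_{i+1})·c_i = 138, so ȳ = 138 / (6·(-45)) = -23/45.

-23/45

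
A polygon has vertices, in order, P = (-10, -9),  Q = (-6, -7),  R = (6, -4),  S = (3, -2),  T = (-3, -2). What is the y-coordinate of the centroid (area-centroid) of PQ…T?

-337/77

Apply the shoelace (surveyor's) formula. First the cross-terms c_i = x_i·y_{i+1} − x_{i+1}·y_i:
  16, 66, 0, -12, 7  ⇒  2A = 77, A = 38.5.
Then Σ (y_i + y_{i+1})·c_i = -1011, so ȳ = -1011 / (6·38.5) = -337/77.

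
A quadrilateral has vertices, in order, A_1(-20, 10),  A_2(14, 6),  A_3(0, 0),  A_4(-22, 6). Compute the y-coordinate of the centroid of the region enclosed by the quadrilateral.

16/3

Apply the shoelace formula. First the cross-terms c_i = x_i·y_{i+1} − x_{i+1}·y_i:
  -260, 0, 0, -100  ⇒  2A = -360, A = -180.
Then Σ (y_i + y_{i+1})·c_i = -5760, so ȳ = -5760 / (6·(-180)) = 16/3.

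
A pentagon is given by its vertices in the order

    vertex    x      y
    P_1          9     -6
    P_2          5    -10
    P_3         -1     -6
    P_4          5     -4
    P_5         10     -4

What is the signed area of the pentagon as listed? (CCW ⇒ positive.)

-35

Apply the shoelace (surveyor's) formula: 2A = Σ (x_i·y_{i+1} − x_{i+1}·y_i), indices taken mod 5.
P_1→P_2: (9)(-10) − (5)(-6) = -60
P_2→P_3: (5)(-6) − (-1)(-10) = -40
P_3→P_4: (-1)(-4) − (5)(-6) = 34
P_4→P_5: (5)(-4) − (10)(-4) = 20
P_5→P_1: (10)(-6) − (9)(-4) = -24
Σ = -70
Signed area = Σ/2 = -35 (negative ⇒ clockwise traversal).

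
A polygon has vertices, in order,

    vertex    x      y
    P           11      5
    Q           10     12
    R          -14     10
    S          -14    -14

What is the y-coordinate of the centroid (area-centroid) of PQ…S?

Apply the surveyor's formula. First the cross-terms c_i = x_i·y_{i+1} − x_{i+1}·y_i:
  82, 268, 336, 84  ⇒  2A = 770, A = 385.
Then Σ (y_i + y_{i+1})·c_i = 5190, so ȳ = 5190 / (6·385) = 173/77.

173/77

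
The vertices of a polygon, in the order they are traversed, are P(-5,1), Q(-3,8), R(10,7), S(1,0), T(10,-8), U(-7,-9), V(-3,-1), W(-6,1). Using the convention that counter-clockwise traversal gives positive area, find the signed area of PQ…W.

Apply the surveyor's formula: 2A = Σ (x_i·y_{i+1} − x_{i+1}·y_i), indices taken mod 8.
P→Q: (-5)(8) − (-3)(1) = -37
Q→R: (-3)(7) − (10)(8) = -101
R→S: (10)(0) − (1)(7) = -7
S→T: (1)(-8) − (10)(0) = -8
T→U: (10)(-9) − (-7)(-8) = -146
U→V: (-7)(-1) − (-3)(-9) = -20
V→W: (-3)(1) − (-6)(-1) = -9
W→P: (-6)(1) − (-5)(1) = -1
Σ = -329
Signed area = Σ/2 = -164.5 (negative ⇒ clockwise traversal).

-164.5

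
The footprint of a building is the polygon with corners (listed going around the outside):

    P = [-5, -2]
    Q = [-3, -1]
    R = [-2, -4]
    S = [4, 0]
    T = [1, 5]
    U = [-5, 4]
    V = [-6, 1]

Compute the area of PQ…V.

Apply Gauss's area formula: 2A = Σ (x_i·y_{i+1} − x_{i+1}·y_i), indices taken mod 7.
P→Q: (-5)(-1) − (-3)(-2) = -1
Q→R: (-3)(-4) − (-2)(-1) = 10
R→S: (-2)(0) − (4)(-4) = 16
S→T: (4)(5) − (1)(0) = 20
T→U: (1)(4) − (-5)(5) = 29
U→V: (-5)(1) − (-6)(4) = 19
V→P: (-6)(-2) − (-5)(1) = 17
Σ = 110
Area = |Σ|/2 = 55.

55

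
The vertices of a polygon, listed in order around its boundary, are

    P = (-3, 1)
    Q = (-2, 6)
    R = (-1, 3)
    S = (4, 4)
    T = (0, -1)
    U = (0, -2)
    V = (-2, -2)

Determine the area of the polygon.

Apply the shoelace formula: 2A = Σ (x_i·y_{i+1} − x_{i+1}·y_i), indices taken mod 7.
Σ = (-16) + (0) + (-16) + (-4) + (0) + (-4) + (-8) = -48
Area = |Σ|/2 = 24.

24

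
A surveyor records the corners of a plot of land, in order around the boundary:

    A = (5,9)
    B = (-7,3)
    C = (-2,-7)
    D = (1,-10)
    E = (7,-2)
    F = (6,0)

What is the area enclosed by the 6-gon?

147

A→B: (5)(3) − (-7)(9) = 78
B→C: (-7)(-7) − (-2)(3) = 55
C→D: (-2)(-10) − (1)(-7) = 27
D→E: (1)(-2) − (7)(-10) = 68
E→F: (7)(0) − (6)(-2) = 12
F→A: (6)(9) − (5)(0) = 54
Σ = 294
Area = |Σ|/2 = 147.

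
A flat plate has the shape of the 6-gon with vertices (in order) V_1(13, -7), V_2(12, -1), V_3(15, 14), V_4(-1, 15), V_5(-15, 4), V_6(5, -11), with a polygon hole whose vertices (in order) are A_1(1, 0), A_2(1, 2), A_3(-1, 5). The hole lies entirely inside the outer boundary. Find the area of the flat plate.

Outer boundary:
Cross-terms: 71, 183, 239, 221, 145, 108  ⇒  Σ = 967
Area = |Σ|/2 = 483.5.
Hole:
Σ = (2) + (7) + (-5) = 4
Area = |Σ|/2 = 2.
Net area = 483.5 − 2 = 481.5.

481.5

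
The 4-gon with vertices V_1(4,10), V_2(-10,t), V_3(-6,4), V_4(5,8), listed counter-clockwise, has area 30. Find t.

The doubled signed area Σ (x_i y_{i+1} − x_{i+1} y_i) is linear in t.
With t=0 it equals 10; the coefficient of t is 10 (from the two edges through V_2).
So 10·t + 10 = 2·30 = 60 ⇒ t = 5.

5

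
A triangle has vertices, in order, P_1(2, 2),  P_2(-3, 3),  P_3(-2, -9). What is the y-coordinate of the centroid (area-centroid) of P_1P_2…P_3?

Apply the surveyor's formula. First the cross-terms c_i = x_i·y_{i+1} − x_{i+1}·y_i:
  12, 33, 14  ⇒  2A = 59, A = 29.5.
Then Σ (y_i + y_{i+1})·c_i = -236, so ȳ = -236 / (6·29.5) = -4/3.

-4/3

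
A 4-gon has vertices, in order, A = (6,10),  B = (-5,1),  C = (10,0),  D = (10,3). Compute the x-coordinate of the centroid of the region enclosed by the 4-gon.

Apply the surveyor's formula. First the cross-terms c_i = x_i·y_{i+1} − x_{i+1}·y_i:
  56, -10, 30, 82  ⇒  2A = 158, A = 79.
Then Σ (x_i + x_{i+1})·c_i = 1918, so x̄ = 1918 / (6·79) = 959/237.

959/237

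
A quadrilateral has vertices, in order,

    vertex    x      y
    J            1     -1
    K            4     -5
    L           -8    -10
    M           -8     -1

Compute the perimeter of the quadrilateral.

36

|JK| = √((3)² + (-4)²) = √25 = 5
|KL| = √((-12)² + (-5)²) = √169 = 13
|LM| = √((0)² + (9)²) = √81 = 9
|MJ| = √((9)² + (0)²) = √81 = 9
Perimeter = 5 + 13 + 9 + 9 = 36.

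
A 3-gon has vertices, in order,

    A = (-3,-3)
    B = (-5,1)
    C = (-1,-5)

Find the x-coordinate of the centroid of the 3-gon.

-3

Apply Gauss's area formula. First the cross-terms c_i = x_i·y_{i+1} − x_{i+1}·y_i:
  -18, 26, -12  ⇒  2A = -4, A = -2.
Then Σ (x_i + x_{i+1})·c_i = 36, so x̄ = 36 / (6·(-2)) = -3.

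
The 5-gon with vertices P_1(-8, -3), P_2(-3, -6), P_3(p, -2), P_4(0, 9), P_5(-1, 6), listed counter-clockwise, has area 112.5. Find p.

8

The doubled signed area Σ (x_i y_{i+1} − x_{i+1} y_i) is linear in p.
With p=0 it equals 105; the coefficient of p is 15 (from the two edges through P_3).
So 15·p + 105 = 2·112.5 = 225 ⇒ p = 8.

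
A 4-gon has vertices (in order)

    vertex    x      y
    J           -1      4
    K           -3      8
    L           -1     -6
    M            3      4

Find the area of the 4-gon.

30

Apply Gauss's area formula: 2A = Σ (x_i·y_{i+1} − x_{i+1}·y_i), indices taken mod 4.
Cross-terms: 4, 26, 14, 16  ⇒  Σ = 60
Area = |Σ|/2 = 30.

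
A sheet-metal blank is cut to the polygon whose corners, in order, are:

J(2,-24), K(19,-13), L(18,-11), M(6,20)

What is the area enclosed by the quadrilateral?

Apply Gauss's area formula: 2A = Σ (x_i·y_{i+1} − x_{i+1}·y_i), indices taken mod 4.
J→K: (2)(-13) − (19)(-24) = 430
K→L: (19)(-11) − (18)(-13) = 25
L→M: (18)(20) − (6)(-11) = 426
M→J: (6)(-24) − (2)(20) = -184
Σ = 697
Area = |Σ|/2 = 348.5.

348.5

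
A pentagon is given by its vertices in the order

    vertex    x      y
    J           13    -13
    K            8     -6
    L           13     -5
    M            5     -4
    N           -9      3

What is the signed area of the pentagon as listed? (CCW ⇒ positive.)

47

J→K: (13)(-6) − (8)(-13) = 26
K→L: (8)(-5) − (13)(-6) = 38
L→M: (13)(-4) − (5)(-5) = -27
M→N: (5)(3) − (-9)(-4) = -21
N→J: (-9)(-13) − (13)(3) = 78
Σ = 94
Signed area = Σ/2 = 47 (positive ⇒ counter-clockwise traversal).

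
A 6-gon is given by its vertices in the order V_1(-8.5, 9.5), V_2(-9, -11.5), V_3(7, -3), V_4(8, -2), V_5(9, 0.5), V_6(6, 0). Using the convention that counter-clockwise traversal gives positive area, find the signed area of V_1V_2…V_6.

Apply the shoelace (surveyor's) formula: 2A = Σ (x_i·y_{i+1} − x_{i+1}·y_i), indices taken mod 6.
Σ = (183.25) + (107.5) + (10) + (22) + (-3) + (57) = 376.75
Signed area = Σ/2 = 188.375 (positive ⇒ counter-clockwise traversal).

188.375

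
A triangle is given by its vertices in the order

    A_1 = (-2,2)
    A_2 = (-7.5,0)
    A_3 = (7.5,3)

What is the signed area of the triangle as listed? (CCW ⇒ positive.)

6.75

Apply the shoelace formula: 2A = Σ (x_i·y_{i+1} − x_{i+1}·y_i), indices taken mod 3.
Cross-terms: 15, -22.5, 21  ⇒  Σ = 13.5
Signed area = Σ/2 = 6.75 (positive ⇒ counter-clockwise traversal).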